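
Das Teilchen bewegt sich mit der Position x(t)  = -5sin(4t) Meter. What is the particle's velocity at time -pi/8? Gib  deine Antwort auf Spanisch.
Partiendo de la posición x(t) = -5·sin(4·t), tomamos 1 derivada. La derivada de la posición da la velocidad: v(t) = -20·cos(4·t). Usando v(t) = -20·cos(4·t) y sustituyendo t = -pi/8, encontramos v = 0.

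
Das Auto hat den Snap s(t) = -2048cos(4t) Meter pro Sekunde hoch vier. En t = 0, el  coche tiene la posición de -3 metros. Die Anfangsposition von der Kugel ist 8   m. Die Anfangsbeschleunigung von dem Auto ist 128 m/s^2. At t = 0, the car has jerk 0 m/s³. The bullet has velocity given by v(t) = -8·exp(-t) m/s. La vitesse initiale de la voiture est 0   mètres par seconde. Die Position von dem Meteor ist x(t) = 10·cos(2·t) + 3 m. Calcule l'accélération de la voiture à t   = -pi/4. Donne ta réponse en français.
Pour résoudre ceci, nous devons prendre 2 intégrales de notre équation du snap s(t) = -2048·cos(4·t). En prenant ∫s(t)dt et en appliquant j(0) = 0, nous trouvons j(t) = -512·sin(4·t). En prenant ∫j(t)dt et en appliquant a(0) = 128, nous trouvons a(t) = 128·cos(4·t). En utilisant a(t) = 128·cos(4·t) et en substituant t = -pi/4, nous trouvons a = -128.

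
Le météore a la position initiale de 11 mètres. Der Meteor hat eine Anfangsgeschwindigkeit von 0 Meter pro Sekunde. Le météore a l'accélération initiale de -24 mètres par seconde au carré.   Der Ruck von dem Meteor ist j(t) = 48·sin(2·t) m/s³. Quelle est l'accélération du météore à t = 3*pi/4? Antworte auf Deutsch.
Wir müssen das Integral unserer Gleichung für den Ruck j(t) = 48·sin(2·t) 1-mal finden. Durch Integration von dem Ruck und Verwendung der Anfangsbedingung a(0) = -24, erhalten wir a(t) = -24·cos(2·t). Mit a(t) = -24·cos(2·t) und Einsetzen von t = 3*pi/4, finden wir a = 0.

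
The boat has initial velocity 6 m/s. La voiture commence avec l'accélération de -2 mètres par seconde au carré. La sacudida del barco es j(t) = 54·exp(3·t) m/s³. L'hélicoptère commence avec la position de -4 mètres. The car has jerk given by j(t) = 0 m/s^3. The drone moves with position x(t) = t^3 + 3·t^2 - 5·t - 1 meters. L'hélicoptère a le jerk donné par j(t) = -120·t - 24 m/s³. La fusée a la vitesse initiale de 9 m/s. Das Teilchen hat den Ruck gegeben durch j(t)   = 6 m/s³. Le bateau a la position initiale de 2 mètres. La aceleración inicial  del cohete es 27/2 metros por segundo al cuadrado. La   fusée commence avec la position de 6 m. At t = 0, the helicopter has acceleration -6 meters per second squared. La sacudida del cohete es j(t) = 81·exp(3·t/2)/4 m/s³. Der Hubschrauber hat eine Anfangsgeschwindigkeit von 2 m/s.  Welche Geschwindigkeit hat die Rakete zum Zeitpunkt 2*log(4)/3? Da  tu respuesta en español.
Debemos encontrar la antiderivada de nuestra ecuación de la sacudida j(t) = 81·exp(3·t/2)/4 2 veces. La integral de la sacudida es la aceleración. Usando a(0) = 27/2, obtenemos a(t) = 27·exp(3·t/2)/2. La integral de la aceleración es la velocidad. Usando v(0) = 9, obtenemos v(t) = 9·exp(3·t/2). Usando v(t) = 9·exp(3·t/2) y sustituyendo t = 2*log(4)/3, encontramos v = 36.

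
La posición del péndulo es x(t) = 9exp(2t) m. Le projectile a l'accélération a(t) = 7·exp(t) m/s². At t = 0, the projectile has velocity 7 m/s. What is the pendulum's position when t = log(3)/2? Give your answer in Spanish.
Usando x(t) = 9·exp(2·t) y sustituyendo t = log(3)/2, encontramos x = 27.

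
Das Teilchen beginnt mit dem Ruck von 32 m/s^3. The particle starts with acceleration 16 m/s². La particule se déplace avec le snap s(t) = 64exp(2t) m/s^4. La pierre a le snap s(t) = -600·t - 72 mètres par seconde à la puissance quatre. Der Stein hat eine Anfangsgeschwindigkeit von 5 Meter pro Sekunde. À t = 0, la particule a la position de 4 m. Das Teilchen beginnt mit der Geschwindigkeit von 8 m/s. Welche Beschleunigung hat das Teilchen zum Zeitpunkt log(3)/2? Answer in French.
Nous devons intégrer notre équation du snap s(t) = 64·exp(2·t) 2 fois. La primitive du snap, avec j(0) = 32, donne le jerk: j(t) = 32·exp(2·t). En prenant ∫j(t)dt et en appliquant a(0) = 16, nous trouvons a(t) = 16·exp(2·t). De l'équation de l'accélération a(t) = 16·exp(2·t), nous substituons t = log(3)/2 pour obtenir a = 48.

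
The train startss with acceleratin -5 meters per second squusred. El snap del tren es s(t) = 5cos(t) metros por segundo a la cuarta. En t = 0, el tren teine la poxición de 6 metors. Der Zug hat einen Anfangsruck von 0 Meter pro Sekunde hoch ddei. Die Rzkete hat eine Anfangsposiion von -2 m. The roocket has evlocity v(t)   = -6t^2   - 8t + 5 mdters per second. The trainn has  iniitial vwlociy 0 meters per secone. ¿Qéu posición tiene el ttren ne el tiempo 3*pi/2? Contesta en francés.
En partant du snap s(t) = 5·cos(t), nous prenons 4 intégrales. L'intégrale du snap est le jerk. En utilisant j(0) = 0, nous obtenons j(t) = 5·sin(t). L'intégrale du jerk est l'accélération. En utilisant a(0) = -5, nous obtenons a(t) = -5·cos(t). En intégrant l'accélération et en utilisant la condition initiale v(0) = 0, nous obtenons v(t) = -5·sin(t). En intégrant la vitesse et en utilisant la condition initiale x(0) = 6, nous obtenons x(t) = 5·cos(t) + 1. En utilisant x(t) = 5·cos(t) + 1 et en substituant t = 3*pi/2, nous trouvons x = 1.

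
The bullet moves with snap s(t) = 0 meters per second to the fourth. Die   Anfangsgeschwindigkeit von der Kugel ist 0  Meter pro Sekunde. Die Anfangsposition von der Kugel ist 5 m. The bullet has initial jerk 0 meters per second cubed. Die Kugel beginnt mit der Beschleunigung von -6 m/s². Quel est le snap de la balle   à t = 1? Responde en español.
De la ecuación del snap s(t) = 0, sustituimos t = 1 para obtener s = 0.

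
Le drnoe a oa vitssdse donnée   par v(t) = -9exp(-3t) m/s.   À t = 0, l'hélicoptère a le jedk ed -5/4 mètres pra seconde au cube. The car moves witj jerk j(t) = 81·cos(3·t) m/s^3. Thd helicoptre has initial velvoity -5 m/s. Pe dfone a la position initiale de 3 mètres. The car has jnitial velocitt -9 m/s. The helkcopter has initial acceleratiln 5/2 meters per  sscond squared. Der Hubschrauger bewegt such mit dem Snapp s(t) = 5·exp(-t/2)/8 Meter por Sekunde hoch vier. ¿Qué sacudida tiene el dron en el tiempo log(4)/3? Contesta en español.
Para resolver esto, necesitamos tomar 2 derivadas de nuestra ecuación de la velocidad v(t) = -9·exp(-3·t). Tomando d/dt de v(t), encontramos a(t) = 27·exp(-3·t). Derivando la aceleración, obtenemos la sacudida: j(t) = -81·exp(-3·t). Tenemos la sacudida j(t) = -81·exp(-3·t). Sustituyendo t = log(4)/3: j(log(4)/3) = -81/4.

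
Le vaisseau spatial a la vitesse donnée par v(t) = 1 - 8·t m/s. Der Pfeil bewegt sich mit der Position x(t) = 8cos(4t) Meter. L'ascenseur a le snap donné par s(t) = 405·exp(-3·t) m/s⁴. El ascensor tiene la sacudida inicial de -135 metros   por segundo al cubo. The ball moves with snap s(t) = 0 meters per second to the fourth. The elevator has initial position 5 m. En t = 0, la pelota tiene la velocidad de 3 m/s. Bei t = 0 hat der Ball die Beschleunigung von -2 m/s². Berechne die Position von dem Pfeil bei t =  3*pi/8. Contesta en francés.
De l'équation de la position x(t) = 8·cos(4·t), nous substituons t = 3*pi/8 pour obtenir x = 0.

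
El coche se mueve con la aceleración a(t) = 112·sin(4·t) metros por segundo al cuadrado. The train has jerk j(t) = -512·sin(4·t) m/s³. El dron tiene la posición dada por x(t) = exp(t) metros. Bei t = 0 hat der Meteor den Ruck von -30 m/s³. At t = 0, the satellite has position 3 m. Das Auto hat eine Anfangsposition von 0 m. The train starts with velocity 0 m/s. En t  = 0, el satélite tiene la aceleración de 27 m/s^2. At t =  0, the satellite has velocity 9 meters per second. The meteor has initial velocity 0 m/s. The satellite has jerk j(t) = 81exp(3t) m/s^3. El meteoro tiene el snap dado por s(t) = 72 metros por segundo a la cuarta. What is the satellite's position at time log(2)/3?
Starting from jerk j(t) = 81·exp(3·t), we take 3 antiderivatives. The integral of jerk, with a(0) = 27, gives acceleration: a(t) = 27·exp(3·t). Taking ∫a(t)dt and applying v(0) = 9, we find v(t) = 9·exp(3·t). Finding the integral of v(t) and using x(0) = 3: x(t) = 3·exp(3·t). From the given position equation x(t) = 3·exp(3·t), we substitute t = log(2)/3 to get x = 6.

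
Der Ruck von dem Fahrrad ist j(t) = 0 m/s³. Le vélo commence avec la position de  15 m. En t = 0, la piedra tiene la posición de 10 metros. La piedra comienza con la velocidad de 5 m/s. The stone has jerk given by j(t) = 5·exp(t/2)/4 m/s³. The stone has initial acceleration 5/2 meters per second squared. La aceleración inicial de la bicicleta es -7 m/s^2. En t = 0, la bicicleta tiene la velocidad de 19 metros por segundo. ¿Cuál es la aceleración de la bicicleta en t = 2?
Para resolver esto, necesitamos tomar 1 integral de nuestra ecuación de la sacudida j(t) = 0. La antiderivada de la sacudida es la aceleración. Usando a(0) = -7, obtenemos a(t) = -7. De la ecuación de la aceleración a(t) = -7, sustituimos t = 2 para obtener a = -7.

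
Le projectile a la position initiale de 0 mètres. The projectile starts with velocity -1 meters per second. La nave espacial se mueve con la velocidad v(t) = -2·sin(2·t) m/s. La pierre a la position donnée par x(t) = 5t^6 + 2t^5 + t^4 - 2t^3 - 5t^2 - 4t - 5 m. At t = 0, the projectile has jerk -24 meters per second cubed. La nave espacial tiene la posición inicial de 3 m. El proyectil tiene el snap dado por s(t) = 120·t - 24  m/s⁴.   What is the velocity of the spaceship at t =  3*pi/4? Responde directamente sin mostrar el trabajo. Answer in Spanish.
v(3*pi/4) = 2.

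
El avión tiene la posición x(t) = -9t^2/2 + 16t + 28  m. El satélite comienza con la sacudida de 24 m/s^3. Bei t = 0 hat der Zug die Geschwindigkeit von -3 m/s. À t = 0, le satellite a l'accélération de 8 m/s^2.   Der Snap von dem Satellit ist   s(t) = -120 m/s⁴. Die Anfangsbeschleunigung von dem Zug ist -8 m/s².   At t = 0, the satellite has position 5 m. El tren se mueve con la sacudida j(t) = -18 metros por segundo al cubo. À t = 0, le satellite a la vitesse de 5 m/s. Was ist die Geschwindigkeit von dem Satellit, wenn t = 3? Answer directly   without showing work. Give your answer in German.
Bei t = 3, v = -403.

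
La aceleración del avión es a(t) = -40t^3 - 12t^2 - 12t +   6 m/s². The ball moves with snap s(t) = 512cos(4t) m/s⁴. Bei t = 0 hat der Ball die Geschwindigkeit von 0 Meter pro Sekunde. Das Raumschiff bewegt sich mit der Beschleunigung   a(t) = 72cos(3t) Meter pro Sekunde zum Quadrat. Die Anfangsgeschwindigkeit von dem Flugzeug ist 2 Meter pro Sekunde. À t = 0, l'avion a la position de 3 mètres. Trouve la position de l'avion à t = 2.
Nous devons trouver la primitive de notre équation de l'accélération a(t) = -40·t^3 - 12·t^2 - 12·t + 6 2 fois. En intégrant l'accélération et en utilisant la condition initiale v(0) = 2, nous obtenons v(t) = -10·t^4 - 4·t^3 - 6·t^2 + 6·t + 2. L'intégrale de la vitesse, avec x(0) = 3, donne la position: x(t) = -2·t^5 - t^4 - 2·t^3 + 3·t^2 + 2·t + 3. De l'équation de la position x(t) = -2·t^5 - t^4 - 2·t^3 + 3·t^2 + 2·t + 3, nous substituons t = 2 pour obtenir x = -77.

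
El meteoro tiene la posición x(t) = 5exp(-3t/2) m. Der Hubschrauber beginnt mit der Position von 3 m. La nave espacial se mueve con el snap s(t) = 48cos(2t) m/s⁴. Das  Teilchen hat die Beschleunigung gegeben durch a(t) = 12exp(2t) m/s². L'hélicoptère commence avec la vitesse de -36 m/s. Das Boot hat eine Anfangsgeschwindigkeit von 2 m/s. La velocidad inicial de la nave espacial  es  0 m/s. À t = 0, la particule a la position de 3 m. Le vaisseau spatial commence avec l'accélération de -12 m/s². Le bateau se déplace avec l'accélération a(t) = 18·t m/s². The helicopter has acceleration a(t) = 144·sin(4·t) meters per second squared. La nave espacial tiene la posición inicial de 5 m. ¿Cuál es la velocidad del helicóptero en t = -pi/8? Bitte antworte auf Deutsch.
Um dies zu lösen, müssen wir 1 Stammfunktion unserer Gleichung für die Beschleunigung a(t) = 144·sin(4·t) finden. Durch Integration von der Beschleunigung und Verwendung der Anfangsbedingung v(0) = -36, erhalten wir v(t) = -36·cos(4·t). Aus der Gleichung für die Geschwindigkeit v(t) = -36·cos(4·t), setzen wir t = -pi/8 ein und erhalten v = 0.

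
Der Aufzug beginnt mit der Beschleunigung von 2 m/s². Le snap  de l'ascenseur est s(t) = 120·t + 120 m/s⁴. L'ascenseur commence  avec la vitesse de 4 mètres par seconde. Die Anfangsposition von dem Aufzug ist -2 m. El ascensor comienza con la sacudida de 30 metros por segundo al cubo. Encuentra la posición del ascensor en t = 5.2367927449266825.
Para resolver esto, necesitamos tomar 4 integrales de nuestra ecuación del snap s(t) = 120·t + 120. Integrando el snap y usando la condición inicial j(0) = 30, obtenemos j(t) = 60·t^2 + 120·t + 30. Integrando la sacudida y usando la condición inicial a(0) = 2, obtenemos a(t) = 20·t^3 + 60·t^2 + 30·t + 2. La integral de la aceleración es la velocidad. Usando v(0) = 4, obtenemos v(t) = 5·t^4 + 20·t^3 + 15·t^2 + 2·t + 4. Integrando la velocidad y usando la condición inicial x(0) = -2, obtenemos x(t) = t^5 + 5·t^4 + 5·t^3 + t^2 + 4·t - 2. Tenemos la posición x(t) = t^5 + 5·t^4 + 5·t^3 + t^2 + 4·t - 2. Sustituyendo t = 5.2367927449266825: x(5.2367927449266825) = 8463.28301136814.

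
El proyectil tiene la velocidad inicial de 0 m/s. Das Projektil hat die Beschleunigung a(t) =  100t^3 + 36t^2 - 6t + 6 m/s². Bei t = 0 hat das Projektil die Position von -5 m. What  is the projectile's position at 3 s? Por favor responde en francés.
Pour résoudre ceci, nous devons prendre 2 primitives de notre équation de l'accélération a(t) = 100·t^3 + 36·t^2 - 6·t + 6. En intégrant l'accélération et en utilisant la condition initiale v(0) = 0, nous obtenons v(t) = t·(25·t^3 + 12·t^2 - 3·t + 6). L'intégrale de la vitesse, avec x(0) = -5, donne la position: x(t) = 5·t^5 + 3·t^4 - t^3 + 3·t^2 - 5. De l'équation de la position x(t) = 5·t^5 + 3·t^4 - t^3 + 3·t^2 - 5, nous substituons t = 3 pour obtenir x = 1453.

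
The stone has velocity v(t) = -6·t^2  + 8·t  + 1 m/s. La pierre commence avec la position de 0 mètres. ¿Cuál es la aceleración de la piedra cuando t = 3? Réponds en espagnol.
Debemos derivar nuestra ecuación de la velocidad v(t) = -6·t^2 + 8·t + 1 1 vez. La derivada de la velocidad da la aceleración: a(t) = 8 - 12·t. De la ecuación de la aceleración a(t) = 8 - 12·t, sustituimos t = 3 para obtener a = -28.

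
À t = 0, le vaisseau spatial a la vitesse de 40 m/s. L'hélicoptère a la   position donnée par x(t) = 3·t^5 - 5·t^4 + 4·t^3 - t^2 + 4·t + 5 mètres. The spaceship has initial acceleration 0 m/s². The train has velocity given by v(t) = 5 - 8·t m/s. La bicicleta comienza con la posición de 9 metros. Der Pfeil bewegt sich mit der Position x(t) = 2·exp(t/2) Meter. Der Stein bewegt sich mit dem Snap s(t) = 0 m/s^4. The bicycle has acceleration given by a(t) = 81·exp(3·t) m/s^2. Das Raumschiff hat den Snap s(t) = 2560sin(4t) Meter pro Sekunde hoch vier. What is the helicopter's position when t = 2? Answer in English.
From the given position equation x(t) = 3·t^5 - 5·t^4 + 4·t^3 - t^2 + 4·t + 5, we substitute t = 2 to get x = 57.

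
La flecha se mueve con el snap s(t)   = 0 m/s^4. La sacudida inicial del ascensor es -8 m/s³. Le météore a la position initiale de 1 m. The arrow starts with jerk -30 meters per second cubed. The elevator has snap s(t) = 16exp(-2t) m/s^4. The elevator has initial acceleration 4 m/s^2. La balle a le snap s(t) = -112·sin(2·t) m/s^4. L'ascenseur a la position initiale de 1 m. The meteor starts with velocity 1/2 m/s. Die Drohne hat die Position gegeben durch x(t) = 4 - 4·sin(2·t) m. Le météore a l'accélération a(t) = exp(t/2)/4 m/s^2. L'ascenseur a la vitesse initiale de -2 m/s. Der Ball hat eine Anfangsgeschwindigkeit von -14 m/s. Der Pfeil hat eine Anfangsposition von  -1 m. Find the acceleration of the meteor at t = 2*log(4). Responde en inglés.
We have acceleration a(t) = exp(t/2)/4. Substituting t = 2*log(4): a(2*log(4)) = 1.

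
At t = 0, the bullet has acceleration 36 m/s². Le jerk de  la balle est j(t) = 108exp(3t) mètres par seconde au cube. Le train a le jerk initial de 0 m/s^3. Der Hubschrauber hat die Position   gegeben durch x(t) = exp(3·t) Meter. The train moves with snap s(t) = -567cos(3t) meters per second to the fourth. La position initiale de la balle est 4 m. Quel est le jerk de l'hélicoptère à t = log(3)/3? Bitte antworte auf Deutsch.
Um dies zu lösen, müssen wir 3 Ableitungen unserer Gleichung für die Position x(t) = exp(3·t) nehmen. Durch Ableiten von der Position erhalten wir die Geschwindigkeit: v(t) = 3·exp(3·t). Die Ableitung von der Geschwindigkeit ergibt die Beschleunigung: a(t) = 9·exp(3·t). Die Ableitung von der Beschleunigung ergibt den Ruck: j(t) = 27·exp(3·t). Aus der Gleichung für den Ruck j(t) = 27·exp(3·t), setzen wir t = log(3)/3 ein und erhalten j = 81.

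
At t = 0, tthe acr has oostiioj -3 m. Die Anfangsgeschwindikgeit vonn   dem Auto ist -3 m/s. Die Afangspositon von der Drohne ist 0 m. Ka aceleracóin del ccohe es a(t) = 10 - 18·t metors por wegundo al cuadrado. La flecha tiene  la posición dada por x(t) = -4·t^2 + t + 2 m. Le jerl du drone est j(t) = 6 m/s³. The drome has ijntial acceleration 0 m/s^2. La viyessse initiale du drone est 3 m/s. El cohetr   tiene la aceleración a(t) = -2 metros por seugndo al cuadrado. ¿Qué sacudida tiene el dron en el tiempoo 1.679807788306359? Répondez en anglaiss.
Using j(t) = 6 and substituting t = 1.679807788306359, we find j = 6.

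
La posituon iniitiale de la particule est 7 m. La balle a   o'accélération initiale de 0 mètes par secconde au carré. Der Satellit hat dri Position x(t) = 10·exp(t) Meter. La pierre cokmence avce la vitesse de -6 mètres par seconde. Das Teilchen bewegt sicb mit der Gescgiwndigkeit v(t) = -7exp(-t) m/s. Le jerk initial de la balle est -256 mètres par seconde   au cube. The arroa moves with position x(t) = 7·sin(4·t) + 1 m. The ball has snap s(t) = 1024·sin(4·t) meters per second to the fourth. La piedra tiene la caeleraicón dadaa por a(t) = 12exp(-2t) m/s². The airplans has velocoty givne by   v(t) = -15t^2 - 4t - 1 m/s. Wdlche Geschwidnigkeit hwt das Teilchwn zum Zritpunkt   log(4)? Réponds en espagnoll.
De la ecuación de la velocidad v(t) = -7·exp(-t), sustituimos t = log(4) para obtener v = -7/4.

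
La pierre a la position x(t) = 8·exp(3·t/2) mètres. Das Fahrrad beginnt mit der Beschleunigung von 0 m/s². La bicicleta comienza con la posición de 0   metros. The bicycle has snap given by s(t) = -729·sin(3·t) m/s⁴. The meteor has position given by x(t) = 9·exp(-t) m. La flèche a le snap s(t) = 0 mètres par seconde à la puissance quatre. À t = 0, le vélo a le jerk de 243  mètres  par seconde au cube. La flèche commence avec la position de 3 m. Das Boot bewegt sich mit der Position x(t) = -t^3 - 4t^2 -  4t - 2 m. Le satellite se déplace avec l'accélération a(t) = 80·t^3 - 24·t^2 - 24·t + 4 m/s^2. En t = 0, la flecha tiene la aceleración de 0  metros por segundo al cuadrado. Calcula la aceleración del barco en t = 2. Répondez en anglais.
To solve this, we need to take 2 derivatives of our position equation x(t) = -t^3 - 4·t^2 - 4·t - 2. Taking d/dt of x(t), we find v(t) = -3·t^2 - 8·t - 4. Taking d/dt of v(t), we find a(t) = -6·t - 8. Using a(t) = -6·t - 8 and substituting t = 2, we find a = -20.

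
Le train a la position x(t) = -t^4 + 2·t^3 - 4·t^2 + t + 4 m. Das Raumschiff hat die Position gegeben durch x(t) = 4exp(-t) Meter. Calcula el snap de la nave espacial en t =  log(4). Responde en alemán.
Ausgehend von der Position x(t) = 4·exp(-t), nehmen wir 4 Ableitungen. Durch Ableiten von der Position erhalten wir die Geschwindigkeit: v(t) = -4·exp(-t). Mit d/dt von v(t) finden wir a(t) = 4·exp(-t). Durch Ableiten von der Beschleunigung erhalten wir den Ruck: j(t) = -4·exp(-t). Mit d/dt von j(t) finden wir s(t) = 4·exp(-t). Wir haben den Snap s(t) = 4·exp(-t). Durch Einsetzen von t = log(4): s(log(4)) = 1.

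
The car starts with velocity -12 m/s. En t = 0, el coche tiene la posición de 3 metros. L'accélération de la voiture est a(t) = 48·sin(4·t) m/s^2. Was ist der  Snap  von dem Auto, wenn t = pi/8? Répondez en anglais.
Starting from acceleration a(t) = 48·sin(4·t), we take 2 derivatives. Differentiating acceleration, we get jerk: j(t) = 192·cos(4·t). The derivative of jerk gives snap: s(t) = -768·sin(4·t). Using s(t) = -768·sin(4·t) and substituting t = pi/8, we find s = -768.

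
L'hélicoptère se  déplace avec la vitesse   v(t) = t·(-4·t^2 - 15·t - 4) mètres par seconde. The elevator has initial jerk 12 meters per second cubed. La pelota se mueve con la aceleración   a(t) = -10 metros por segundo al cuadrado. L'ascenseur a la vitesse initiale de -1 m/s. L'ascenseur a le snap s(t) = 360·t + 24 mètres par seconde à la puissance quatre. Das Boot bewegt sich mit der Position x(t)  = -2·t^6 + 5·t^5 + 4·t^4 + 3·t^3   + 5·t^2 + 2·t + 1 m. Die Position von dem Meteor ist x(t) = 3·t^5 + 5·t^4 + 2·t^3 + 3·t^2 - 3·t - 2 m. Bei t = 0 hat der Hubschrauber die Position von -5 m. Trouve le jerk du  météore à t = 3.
Pour résoudre ceci, nous devons prendre 3 dérivées de notre équation de la position x(t) = 3·t^5 + 5·t^4 + 2·t^3 + 3·t^2 - 3·t - 2. La dérivée de la position donne la vitesse: v(t) = 15·t^4 + 20·t^3 + 6·t^2 + 6·t - 3. En dérivant la vitesse, nous obtenons l'accélération: a(t) = 60·t^3 + 60·t^2 + 12·t + 6. En prenant d/dt de a(t), nous trouvons j(t) = 180·t^2 + 120·t + 12. Nous avons le jerk j(t) = 180·t^2 + 120·t + 12. En substituant t = 3: j(3) = 1992.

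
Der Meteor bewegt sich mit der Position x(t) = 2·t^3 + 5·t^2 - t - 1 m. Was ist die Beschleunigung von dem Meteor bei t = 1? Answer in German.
Ausgehend von der Position x(t) = 2·t^3 + 5·t^2 - t - 1, nehmen wir 2 Ableitungen. Mit d/dt von x(t) finden wir v(t) = 6·t^2 + 10·t - 1. Durch Ableiten von der Geschwindigkeit erhalten wir die Beschleunigung: a(t) = 12·t + 10. Aus der Gleichung für die Beschleunigung a(t) = 12·t + 10, setzen wir t = 1 ein und erhalten a = 22.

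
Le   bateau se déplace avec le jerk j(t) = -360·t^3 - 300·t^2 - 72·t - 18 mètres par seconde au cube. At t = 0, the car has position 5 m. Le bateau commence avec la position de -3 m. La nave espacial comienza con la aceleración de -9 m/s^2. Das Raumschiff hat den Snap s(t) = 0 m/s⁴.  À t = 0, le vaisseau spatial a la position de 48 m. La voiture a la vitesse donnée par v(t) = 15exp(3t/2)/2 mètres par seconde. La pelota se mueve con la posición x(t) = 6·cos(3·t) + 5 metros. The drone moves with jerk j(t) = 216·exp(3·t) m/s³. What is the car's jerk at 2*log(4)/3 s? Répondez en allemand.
Wir müssen unsere Gleichung für die Geschwindigkeit v(t) = 15·exp(3·t/2)/2 2-mal ableiten. Mit d/dt von v(t) finden wir a(t) = 45·exp(3·t/2)/4. Die Ableitung von der Beschleunigung ergibt den Ruck: j(t) = 135·exp(3·t/2)/8. Aus der Gleichung für den Ruck j(t) = 135·exp(3·t/2)/8, setzen wir t = 2*log(4)/3 ein und erhalten j = 135/2.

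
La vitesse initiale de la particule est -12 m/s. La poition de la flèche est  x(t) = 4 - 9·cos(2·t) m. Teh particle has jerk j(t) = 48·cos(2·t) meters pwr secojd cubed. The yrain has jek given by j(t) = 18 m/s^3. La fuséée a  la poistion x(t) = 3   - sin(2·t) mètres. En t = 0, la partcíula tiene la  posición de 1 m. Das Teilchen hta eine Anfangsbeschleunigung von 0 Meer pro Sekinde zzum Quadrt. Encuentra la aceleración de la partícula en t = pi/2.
Necesitamos integrar nuestra ecuación de la sacudida j(t) = 48·cos(2·t) 1 vez. La antiderivada de la sacudida, con a(0) = 0, da la aceleración: a(t) = 24·sin(2·t). Tenemos la aceleración a(t) = 24·sin(2·t). Sustituyendo t = pi/2: a(pi/2) = 0.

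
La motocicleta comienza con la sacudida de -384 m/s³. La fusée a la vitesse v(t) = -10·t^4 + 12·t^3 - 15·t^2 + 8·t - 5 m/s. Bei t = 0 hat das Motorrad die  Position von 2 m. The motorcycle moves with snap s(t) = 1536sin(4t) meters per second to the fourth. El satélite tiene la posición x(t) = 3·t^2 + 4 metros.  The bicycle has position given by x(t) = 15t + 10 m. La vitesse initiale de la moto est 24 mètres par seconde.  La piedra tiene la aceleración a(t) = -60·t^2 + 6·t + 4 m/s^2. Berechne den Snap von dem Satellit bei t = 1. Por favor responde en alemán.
Ausgehend von der Position x(t) = 3·t^2 + 4, nehmen wir 4 Ableitungen. Die Ableitung von der Position ergibt die Geschwindigkeit: v(t) = 6·t. Mit d/dt von v(t) finden wir a(t) = 6. Die Ableitung von der Beschleunigung ergibt den Ruck: j(t) = 0. Die Ableitung von dem Ruck ergibt den Snap: s(t) = 0. Wir haben den Snap s(t) = 0. Durch Einsetzen von t = 1: s(1) = 0.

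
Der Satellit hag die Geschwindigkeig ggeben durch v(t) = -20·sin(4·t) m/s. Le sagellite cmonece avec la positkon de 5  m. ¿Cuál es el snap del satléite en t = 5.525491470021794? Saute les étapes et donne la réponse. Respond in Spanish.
En t = 5.525491470021794, s = -1272.14853586177.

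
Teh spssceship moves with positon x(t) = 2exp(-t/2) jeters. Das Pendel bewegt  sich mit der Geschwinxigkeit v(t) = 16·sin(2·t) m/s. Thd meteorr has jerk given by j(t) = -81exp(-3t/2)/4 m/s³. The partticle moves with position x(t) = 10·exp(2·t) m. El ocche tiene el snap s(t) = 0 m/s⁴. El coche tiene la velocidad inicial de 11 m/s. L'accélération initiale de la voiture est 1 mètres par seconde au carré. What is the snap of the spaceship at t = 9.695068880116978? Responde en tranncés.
En partant de la position x(t) = 2·exp(-t/2), nous prenons 4 dérivées. La dérivée de la position donne la vitesse: v(t) = -exp(-t/2). La dérivée de la vitesse donne l'accélération: a(t) = exp(-t/2)/2. En prenant d/dt de a(t), nous trouvons j(t) = -exp(-t/2)/4. La dérivée du jerk donne le snap: s(t) = exp(-t/2)/8. Nous avons le snap s(t) = exp(-t/2)/8. En substituant t = 9.695068880116978: s(9.695068880116978) = 0.000980962837147966.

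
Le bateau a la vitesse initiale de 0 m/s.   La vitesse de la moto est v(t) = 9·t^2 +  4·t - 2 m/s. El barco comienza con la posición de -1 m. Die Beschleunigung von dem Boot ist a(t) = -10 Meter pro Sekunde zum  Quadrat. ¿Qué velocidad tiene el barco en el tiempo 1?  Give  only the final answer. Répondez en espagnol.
v(1) = -10.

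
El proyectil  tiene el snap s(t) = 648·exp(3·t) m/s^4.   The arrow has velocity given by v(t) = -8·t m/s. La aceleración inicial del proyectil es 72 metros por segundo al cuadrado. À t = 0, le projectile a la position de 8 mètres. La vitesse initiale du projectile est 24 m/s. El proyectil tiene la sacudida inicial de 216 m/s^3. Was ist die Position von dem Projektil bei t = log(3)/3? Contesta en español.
Para resolver esto, necesitamos tomar 4 antiderivadas de nuestra ecuación del snap s(t) = 648·exp(3·t). Tomando ∫s(t)dt y aplicando j(0) = 216, encontramos j(t) = 216·exp(3·t). La integral de la sacudida, con a(0) = 72, da la aceleración: a(t) = 72·exp(3·t). La integral de la aceleración es la velocidad. Usando v(0) = 24, obtenemos v(t) = 24·exp(3·t). Tomando ∫v(t)dt y aplicando x(0) = 8, encontramos x(t) = 8·exp(3·t). Usando x(t) = 8·exp(3·t) y sustituyendo t = log(3)/3, encontramos x = 24.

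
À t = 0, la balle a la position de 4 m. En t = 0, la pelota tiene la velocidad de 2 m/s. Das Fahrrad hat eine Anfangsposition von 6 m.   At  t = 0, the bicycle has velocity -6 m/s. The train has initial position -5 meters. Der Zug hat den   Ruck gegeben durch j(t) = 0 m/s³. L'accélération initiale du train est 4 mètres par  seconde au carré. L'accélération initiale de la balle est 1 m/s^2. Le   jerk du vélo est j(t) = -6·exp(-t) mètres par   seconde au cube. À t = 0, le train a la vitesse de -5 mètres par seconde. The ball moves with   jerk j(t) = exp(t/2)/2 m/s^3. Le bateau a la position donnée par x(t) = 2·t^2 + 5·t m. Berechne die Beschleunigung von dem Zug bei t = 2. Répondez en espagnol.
Debemos encontrar la integral de nuestra ecuación de la sacudida j(t) = 0 1 vez. La integral de la sacudida es la aceleración. Usando a(0) = 4, obtenemos a(t) = 4. De la ecuación de la aceleración a(t) = 4, sustituimos t = 2 para obtener a = 4.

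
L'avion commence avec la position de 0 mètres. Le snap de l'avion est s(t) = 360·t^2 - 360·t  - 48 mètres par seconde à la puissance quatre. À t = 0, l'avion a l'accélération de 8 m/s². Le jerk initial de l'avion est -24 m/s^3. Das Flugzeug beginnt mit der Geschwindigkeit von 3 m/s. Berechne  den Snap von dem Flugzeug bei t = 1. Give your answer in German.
Aus der Gleichung für den Snap s(t) = 360·t^2 - 360·t - 48, setzen wir t = 1 ein und erhalten s = -48.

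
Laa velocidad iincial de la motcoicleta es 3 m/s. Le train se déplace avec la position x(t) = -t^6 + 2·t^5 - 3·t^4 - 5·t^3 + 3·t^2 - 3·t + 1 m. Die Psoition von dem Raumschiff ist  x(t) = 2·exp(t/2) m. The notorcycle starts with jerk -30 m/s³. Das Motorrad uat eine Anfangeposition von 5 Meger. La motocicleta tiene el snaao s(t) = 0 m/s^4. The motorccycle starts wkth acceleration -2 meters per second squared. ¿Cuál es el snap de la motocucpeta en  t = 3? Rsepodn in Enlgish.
We have snap s(t) = 0. Substituting t = 3: s(3) = 0.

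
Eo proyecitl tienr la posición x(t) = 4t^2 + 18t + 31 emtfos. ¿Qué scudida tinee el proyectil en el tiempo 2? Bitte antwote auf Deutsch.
Um dies zu lösen, müssen wir 3 Ableitungen unserer Gleichung für die Position x(t) = 4·t^2 + 18·t + 31 nehmen. Die Ableitung von der Position ergibt die Geschwindigkeit: v(t) = 8·t + 18. Mit d/dt von v(t) finden wir a(t) = 8. Die Ableitung von der Beschleunigung ergibt den Ruck: j(t) = 0. Aus der Gleichung für den Ruck j(t) = 0, setzen wir t = 2 ein und erhalten j = 0.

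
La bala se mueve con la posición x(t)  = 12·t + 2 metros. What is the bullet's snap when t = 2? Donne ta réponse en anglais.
Starting from position x(t) = 12·t + 2, we take 4 derivatives. Taking d/dt of x(t), we find v(t) = 12. Taking d/dt of v(t), we find a(t) = 0. Taking d/dt of a(t), we find j(t) = 0. The derivative of jerk gives snap: s(t) = 0. From the given snap equation s(t) = 0, we substitute t = 2 to get s = 0.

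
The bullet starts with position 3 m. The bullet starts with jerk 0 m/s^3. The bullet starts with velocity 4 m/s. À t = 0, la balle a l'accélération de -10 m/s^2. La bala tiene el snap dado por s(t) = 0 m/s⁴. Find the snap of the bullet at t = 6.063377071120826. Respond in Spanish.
De la ecuación del snap s(t) = 0, sustituimos t = 6.063377071120826 para obtener s = 0.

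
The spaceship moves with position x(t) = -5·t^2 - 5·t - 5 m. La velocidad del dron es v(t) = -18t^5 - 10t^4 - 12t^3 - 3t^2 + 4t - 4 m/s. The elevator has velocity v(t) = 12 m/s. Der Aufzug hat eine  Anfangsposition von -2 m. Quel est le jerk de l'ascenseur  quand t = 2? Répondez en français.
En partant de la vitesse v(t) = 12, nous prenons 2 dérivées. La dérivée de la vitesse donne l'accélération: a(t) = 0. La dérivée de l'accélération donne le jerk: j(t) = 0. Nous avons le jerk j(t) = 0. En substituant t = 2: j(2) = 0.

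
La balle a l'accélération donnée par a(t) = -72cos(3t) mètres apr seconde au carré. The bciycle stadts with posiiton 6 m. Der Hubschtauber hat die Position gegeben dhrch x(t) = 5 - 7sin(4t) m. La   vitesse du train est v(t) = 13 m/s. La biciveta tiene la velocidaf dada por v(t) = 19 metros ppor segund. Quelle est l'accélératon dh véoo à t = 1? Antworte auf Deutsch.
Wir müssen unsere Gleichung für die Geschwindigkeit v(t) = 19 1-mal ableiten. Mit d/dt von v(t) finden wir a(t) = 0. Aus der Gleichung für die Beschleunigung a(t) = 0, setzen wir t = 1 ein und erhalten a = 0.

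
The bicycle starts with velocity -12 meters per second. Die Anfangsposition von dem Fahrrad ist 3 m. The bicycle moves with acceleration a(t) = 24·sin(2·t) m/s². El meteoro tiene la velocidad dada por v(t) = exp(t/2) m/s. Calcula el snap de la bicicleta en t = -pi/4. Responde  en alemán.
Um dies zu lösen, müssen wir 2 Ableitungen unserer Gleichung für die Beschleunigung a(t) = 24·sin(2·t) nehmen. Die Ableitung von der Beschleunigung ergibt den Ruck: j(t) = 48·cos(2·t). Mit d/dt von j(t) finden wir s(t) = -96·sin(2·t). Aus der Gleichung für den Snap s(t) = -96·sin(2·t), setzen wir t = -pi/4 ein und erhalten s = 96.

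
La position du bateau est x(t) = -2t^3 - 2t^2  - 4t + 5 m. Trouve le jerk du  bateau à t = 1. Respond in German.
Ausgehend von der Position x(t) = -2·t^3 - 2·t^2 - 4·t + 5, nehmen wir 3 Ableitungen. Mit d/dt von x(t) finden wir v(t) = -6·t^2 - 4·t - 4. Mit d/dt von v(t) finden wir a(t) = -12·t - 4. Durch Ableiten von der Beschleunigung erhalten wir den Ruck: j(t) = -12. Wir haben den Ruck j(t) = -12. Durch Einsetzen von t = 1: j(1) = -12.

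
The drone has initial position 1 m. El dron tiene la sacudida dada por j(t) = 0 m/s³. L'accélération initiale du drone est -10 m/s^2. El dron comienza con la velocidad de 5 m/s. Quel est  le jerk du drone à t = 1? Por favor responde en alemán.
Wir haben den Ruck j(t) = 0. Durch Einsetzen von t = 1: j(1) = 0.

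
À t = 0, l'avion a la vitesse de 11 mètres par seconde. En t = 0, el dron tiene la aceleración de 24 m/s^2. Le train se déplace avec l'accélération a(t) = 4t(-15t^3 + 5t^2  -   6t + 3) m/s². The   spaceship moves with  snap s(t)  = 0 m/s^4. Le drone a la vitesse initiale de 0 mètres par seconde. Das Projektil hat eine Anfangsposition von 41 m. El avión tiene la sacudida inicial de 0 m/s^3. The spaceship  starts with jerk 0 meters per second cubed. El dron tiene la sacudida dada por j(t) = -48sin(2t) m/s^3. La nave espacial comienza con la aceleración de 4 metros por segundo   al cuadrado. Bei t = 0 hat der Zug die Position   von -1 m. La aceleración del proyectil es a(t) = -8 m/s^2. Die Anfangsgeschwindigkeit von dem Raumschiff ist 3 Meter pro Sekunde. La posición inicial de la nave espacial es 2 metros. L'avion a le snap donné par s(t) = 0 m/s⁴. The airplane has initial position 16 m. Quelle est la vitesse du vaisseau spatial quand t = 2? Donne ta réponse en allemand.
Wir müssen das Integral unserer Gleichung für den Snap s(t) = 0 3-mal finden. Das Integral von dem Snap ist der Ruck. Mit j(0) = 0 erhalten wir j(t) = 0. Mit ∫j(t)dt und Anwendung von a(0) = 4, finden wir a(t) = 4. Mit ∫a(t)dt und Anwendung von v(0) = 3, finden wir v(t) = 4·t + 3. Wir haben die Geschwindigkeit v(t) = 4·t + 3. Durch Einsetzen von t = 2: v(2) = 11.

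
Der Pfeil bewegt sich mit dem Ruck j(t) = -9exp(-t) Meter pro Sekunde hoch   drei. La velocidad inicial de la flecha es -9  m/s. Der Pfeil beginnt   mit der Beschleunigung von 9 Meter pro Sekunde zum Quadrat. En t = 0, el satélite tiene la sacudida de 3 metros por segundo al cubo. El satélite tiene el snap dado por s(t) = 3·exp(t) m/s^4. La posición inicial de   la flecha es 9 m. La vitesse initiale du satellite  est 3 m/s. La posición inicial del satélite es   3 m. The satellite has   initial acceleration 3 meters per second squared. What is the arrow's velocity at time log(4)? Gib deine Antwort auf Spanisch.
Para resolver esto, necesitamos tomar 2 integrales de nuestra ecuación de la sacudida j(t) = -9·exp(-t). Tomando ∫j(t)dt y aplicando a(0) = 9, encontramos a(t) = 9·exp(-t). Tomando ∫a(t)dt y aplicando v(0) = -9, encontramos v(t) = -9·exp(-t). De la ecuación de la velocidad v(t) = -9·exp(-t), sustituimos t = log(4) para obtener v = -9/4.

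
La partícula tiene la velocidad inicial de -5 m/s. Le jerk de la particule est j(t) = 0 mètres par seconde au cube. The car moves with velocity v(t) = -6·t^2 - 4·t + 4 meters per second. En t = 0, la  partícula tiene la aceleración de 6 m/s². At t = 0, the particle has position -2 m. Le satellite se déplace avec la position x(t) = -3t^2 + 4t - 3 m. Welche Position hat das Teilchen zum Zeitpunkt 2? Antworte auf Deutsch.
Wir müssen die Stammfunktion unserer Gleichung für den Ruck j(t) = 0 3-mal finden. Das Integral von dem Ruck, mit a(0) = 6, ergibt die Beschleunigung: a(t) = 6. Durch Integration von der Beschleunigung und Verwendung der Anfangsbedingung v(0) = -5, erhalten wir v(t) = 6·t - 5. Das Integral von der Geschwindigkeit, mit x(0) = -2, ergibt die Position: x(t) = 3·t^2 - 5·t - 2. Wir haben die Position x(t) = 3·t^2 - 5·t - 2. Durch Einsetzen von t = 2: x(2) = 0.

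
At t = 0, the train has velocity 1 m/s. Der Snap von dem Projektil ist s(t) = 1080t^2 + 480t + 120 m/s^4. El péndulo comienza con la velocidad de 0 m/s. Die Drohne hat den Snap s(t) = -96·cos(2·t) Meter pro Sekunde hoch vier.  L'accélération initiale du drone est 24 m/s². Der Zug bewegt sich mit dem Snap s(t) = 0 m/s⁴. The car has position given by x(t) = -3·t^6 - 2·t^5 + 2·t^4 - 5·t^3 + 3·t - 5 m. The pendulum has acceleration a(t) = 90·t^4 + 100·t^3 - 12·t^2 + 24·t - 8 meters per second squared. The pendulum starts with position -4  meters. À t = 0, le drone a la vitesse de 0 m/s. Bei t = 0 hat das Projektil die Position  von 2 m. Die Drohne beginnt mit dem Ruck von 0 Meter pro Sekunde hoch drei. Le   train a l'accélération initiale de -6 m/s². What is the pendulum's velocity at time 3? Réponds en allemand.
Ausgehend von der Beschleunigung a(t) = 90·t^4 + 100·t^3 - 12·t^2 + 24·t - 8, nehmen wir 1 Stammfunktion. Die Stammfunktion von der Beschleunigung, mit v(0) = 0, ergibt die Geschwindigkeit: v(t) = t·(18·t^4 + 25·t^3 - 4·t^2 + 12·t - 8). Aus der Gleichung für die Geschwindigkeit v(t) = t·(18·t^4 + 25·t^3 - 4·t^2 + 12·t - 8), setzen wir t = 3 ein und erhalten v = 6375.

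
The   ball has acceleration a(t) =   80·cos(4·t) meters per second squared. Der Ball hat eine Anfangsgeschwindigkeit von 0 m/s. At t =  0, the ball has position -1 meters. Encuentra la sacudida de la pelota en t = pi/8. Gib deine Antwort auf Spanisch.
Partiendo de la aceleración a(t) = 80·cos(4·t), tomamos 1 derivada. Tomando d/dt de a(t), encontramos j(t) = -320·sin(4·t). De la ecuación de la sacudida j(t) = -320·sin(4·t), sustituimos t = pi/8 para obtener j = -320.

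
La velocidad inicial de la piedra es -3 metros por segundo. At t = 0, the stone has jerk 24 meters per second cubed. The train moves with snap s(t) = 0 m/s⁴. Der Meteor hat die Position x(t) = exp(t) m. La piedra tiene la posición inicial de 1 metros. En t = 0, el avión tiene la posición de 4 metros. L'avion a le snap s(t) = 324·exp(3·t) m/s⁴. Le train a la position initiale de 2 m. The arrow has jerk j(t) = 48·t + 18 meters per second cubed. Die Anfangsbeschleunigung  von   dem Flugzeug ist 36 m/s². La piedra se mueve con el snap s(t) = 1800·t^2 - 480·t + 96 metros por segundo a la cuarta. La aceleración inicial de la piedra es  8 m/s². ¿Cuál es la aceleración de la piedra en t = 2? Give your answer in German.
Wir müssen unsere Gleichung für den Snap s(t) = 1800·t^2 - 480·t + 96 2-mal integrieren. Das Integral von dem Snap, mit j(0) = 24, ergibt den Ruck: j(t) = 600·t^3 - 240·t^2 + 96·t + 24. Mit ∫j(t)dt und Anwendung von a(0) = 8, finden wir a(t) = 150·t^4 - 80·t^3 + 48·t^2 + 24·t + 8. Wir haben die Beschleunigung a(t) = 150·t^4 - 80·t^3 + 48·t^2 + 24·t + 8. Durch Einsetzen von t = 2: a(2) = 2008.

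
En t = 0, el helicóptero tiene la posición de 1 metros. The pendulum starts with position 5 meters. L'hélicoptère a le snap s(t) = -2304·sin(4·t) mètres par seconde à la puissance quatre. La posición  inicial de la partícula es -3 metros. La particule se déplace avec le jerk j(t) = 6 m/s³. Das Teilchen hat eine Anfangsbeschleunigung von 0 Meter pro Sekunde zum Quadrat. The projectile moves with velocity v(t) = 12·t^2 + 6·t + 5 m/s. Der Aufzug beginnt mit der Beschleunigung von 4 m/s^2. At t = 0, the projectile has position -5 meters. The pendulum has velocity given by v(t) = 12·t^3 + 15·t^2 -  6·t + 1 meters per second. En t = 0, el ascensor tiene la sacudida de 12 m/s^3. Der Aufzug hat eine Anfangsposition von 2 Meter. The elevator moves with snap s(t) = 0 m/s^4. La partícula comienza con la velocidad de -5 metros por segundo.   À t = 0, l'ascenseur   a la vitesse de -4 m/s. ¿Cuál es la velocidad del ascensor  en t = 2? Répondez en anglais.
To solve this, we need to take 3 integrals of our snap equation s(t) = 0. Integrating snap and using the initial condition j(0) = 12, we get j(t) = 12. Finding the integral of j(t) and using a(0) = 4: a(t) = 12·t + 4. Finding the antiderivative of a(t) and using v(0) = -4: v(t) = 6·t^2 + 4·t - 4. Using v(t) = 6·t^2 + 4·t - 4 and substituting t = 2, we find v = 28.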